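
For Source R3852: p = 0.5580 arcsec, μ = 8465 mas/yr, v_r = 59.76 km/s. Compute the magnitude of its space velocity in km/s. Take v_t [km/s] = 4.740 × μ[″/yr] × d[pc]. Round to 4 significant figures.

93.50 km/s

d = 1/p = 1/0.5580″ = 1.7921 pc.
μ = 8465 mas/yr = 8.465 ″/yr.
v_t = 4.740 μ d = 4.740 × 8.465 × 1.7921 = 71.906 km/s.
v = √(v_r² + v_t²) = √(59.76² + 71.906²) = √8741.73 = 93.497 km/s.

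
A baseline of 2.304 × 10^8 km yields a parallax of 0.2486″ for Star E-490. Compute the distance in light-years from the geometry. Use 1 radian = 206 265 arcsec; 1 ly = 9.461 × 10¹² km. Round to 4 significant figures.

20.21 ly

θ = 0.2486″ = 0.2486/206265 = 1.2052 × 10^-6 rad.
d = B/θ = (2.304 × 10^8) / (1.2052 × 10^-6) = 1.9117 × 10^14 km = (1.9117 × 10^14) / (9.461 × 10^12) ly = 20.206 ly.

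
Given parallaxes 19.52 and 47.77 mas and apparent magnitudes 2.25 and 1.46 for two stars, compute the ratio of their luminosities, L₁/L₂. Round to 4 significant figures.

L₁/L₂ = 2.893

d₁ = 1/p₁ = 1/0.01952″ = 51.23 pc; d₂ = 1/p₂ = 1/0.04777″ = 20.934 pc.
M₁ = m₁ − 5 log₁₀ d₁ + 5 = 2.25 − 8.5476 + 5 = -1.2976.
M₂ = 1.46 − 6.6043 + 5 = -0.1443.
L₁/L₂ = 10^(0.4(M₂ − M₁)) = 10^(0.4 × 1.1533) = 10^0.46132 = 2.8928.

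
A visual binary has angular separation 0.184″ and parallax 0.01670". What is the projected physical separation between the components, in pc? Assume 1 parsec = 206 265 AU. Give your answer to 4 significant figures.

5.342 × 10^-5 pc

d = 1/p = 1/0.01670″ = 59.88 pc.
At distance d (pc), an angle of θ arcsec spans θ·d AU: s = 0.184 × 59.88 = 11.018 AU.
= 11.018 / 206265 = 5.3417 × 10^-5 pc.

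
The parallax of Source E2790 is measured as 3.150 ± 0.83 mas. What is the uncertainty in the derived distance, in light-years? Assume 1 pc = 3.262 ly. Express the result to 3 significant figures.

273 ly

d = 1/p, so σ_d = σ_p / p².
σ_d = 0.000830 / (0.003150)² = 0.000830 / 0.0000099225 = 83.648 pc = 83.648 × 3.262 ly = 272.86 ly.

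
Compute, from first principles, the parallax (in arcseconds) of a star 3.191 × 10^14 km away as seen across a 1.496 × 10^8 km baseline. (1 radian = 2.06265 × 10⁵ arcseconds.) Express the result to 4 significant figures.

0.09670 arcsec

θ ≈ B/d = (1.496 × 10^8) / (3.191 × 10^14) = 4.6882 × 10^-7 rad.
In arcseconds: 4.6882 × 10^-7 × 206265 = 0.096701″.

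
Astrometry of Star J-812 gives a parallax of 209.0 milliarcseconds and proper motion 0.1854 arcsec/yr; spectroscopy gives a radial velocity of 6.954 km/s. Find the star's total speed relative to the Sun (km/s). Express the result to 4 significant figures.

8.126 km/s

d = 1/p = 1/0.2090″ = 4.7847 pc.
v_t = 4.740 μ d = 4.740 × 0.1854 × 4.7847 = 4.2048 km/s.
v = √(v_r² + v_t²) = √(6.954² + 4.2048²) = √66.0385 = 8.1264 km/s.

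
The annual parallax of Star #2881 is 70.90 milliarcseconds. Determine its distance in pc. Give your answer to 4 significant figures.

14.10 pc

p = 70.90 milliarcseconds = 0.07090 arcsec.
d = 1/p = 1/0.07090 = 14.104 pc.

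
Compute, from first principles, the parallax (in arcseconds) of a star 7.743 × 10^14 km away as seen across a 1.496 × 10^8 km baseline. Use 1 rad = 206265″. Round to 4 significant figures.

θ ≈ B/d = (1.496 × 10^8) / (7.743 × 10^14) = 1.9321 × 10^-7 rad.
In arcseconds: 1.9321 × 10^-7 × 206265 = 0.039852″.

0.03985 arcsec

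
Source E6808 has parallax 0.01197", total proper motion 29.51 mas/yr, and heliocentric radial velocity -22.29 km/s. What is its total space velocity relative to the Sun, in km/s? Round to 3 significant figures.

d = 1/p = 1/0.01197″ = 83.542 pc.
μ = 29.51 mas/yr = 0.02951 ″/yr.
v_t = 4.740 μ d = 4.740 × 0.02951 × 83.542 = 11.686 km/s.
v = √(v_r² + v_t²) = √((-22.29)² + 11.686²) = √633.407 = 25.168 km/s.

25.2 km/s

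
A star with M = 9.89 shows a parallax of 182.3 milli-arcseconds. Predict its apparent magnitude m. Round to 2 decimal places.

m = 8.59

d = 1/p = 1/0.1823″ = 5.4855 pc.
m − M = 5 log₁₀ d − 5 = 5 log₁₀(5.4855) − 5 = 3.6961 − 5 = -1.3039.
m = M + (m − M) = 9.89 + (-1.3039) = 8.59.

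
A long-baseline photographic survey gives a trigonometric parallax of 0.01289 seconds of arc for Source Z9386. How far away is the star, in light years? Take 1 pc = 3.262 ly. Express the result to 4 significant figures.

253.1 light years

d = 1/p = 1/0.01289 = 77.58 pc.
In light-years: 77.58 × 3.262 = 253.07 ly.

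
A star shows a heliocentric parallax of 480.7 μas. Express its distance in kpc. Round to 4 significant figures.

p = 480.7 μas = 0.0004807 arcsec.
d = 1/p = 1/0.0004807 = 2080.3 pc.
= 2.0803 kpc.

2.080 kpc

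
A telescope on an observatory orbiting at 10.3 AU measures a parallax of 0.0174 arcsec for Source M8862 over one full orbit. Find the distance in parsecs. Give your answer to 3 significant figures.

592 pc

With baseline B (in AU) and parallax p (in arcsec), d = B/p parsecs.
d = 10.3 / 0.0174 = 591.95 pc.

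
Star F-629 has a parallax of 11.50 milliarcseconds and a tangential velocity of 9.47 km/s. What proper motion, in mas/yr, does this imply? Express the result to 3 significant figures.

23.0 mas/yr

d = 1/p = 1/0.01150″ = 86.957 pc.
μ = v_t / (4.74 d) = 9.47 / (4.74 × 86.957) = 9.47 / 412.18 = 0.022975 ″/yr = 22.975 mas/yr.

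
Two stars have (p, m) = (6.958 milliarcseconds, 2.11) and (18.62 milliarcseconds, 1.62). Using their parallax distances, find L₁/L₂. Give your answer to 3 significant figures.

L₁/L₂ = 4.56

d₁ = 1/p₁ = 1/0.006958″ = 143.72 pc; d₂ = 1/p₂ = 1/0.01862″ = 53.706 pc.
M₁ = m₁ − 5 log₁₀ d₁ + 5 = 2.11 − 10.7876 + 5 = -3.6776.
M₂ = 1.62 − 8.6501 + 5 = -2.0301.
L₁/L₂ = 10^(0.4(M₂ − M₁)) = 10^(0.4 × 1.6475) = 10^0.65900 = 4.5604.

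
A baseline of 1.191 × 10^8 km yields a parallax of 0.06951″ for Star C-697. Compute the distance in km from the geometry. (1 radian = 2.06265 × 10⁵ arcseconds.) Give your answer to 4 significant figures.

θ = 0.06951″ = 0.06951/206265 = 3.3699 × 10^-7 rad.
d = B/θ = (1.191 × 10^8) / (3.3699 × 10^-7) = 3.5342 × 10^14 km.

3.534 × 10^14 km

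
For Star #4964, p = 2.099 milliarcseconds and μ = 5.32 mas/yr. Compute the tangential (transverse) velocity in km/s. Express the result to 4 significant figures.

12.01 km/s

d = 1/p = 1/0.002099″ = 476.42 pc.
μ = 5.32 mas/yr = 0.00532 ″/yr.
v_t = 4.74 × μ × d = 4.74 × 0.00532 × 476.42 = 12.014 km/s.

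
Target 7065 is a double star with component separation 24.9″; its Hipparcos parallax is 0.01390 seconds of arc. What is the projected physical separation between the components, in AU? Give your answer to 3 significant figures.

d = 1/p = 1/0.01390″ = 71.942 pc.
At distance d (pc), an angle of θ arcsec spans θ·d AU: s = 24.9 × 71.942 = 1791.4 AU.

1790 AU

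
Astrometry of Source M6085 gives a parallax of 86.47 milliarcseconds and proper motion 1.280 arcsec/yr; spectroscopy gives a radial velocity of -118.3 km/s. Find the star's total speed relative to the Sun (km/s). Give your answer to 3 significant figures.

138 km/s

d = 1/p = 1/0.08647″ = 11.565 pc.
v_t = 4.740 μ d = 4.740 × 1.280 × 11.565 = 70.167 km/s.
v = √(v_r² + v_t²) = √((-118.3)² + 70.167²) = √18918.3 = 137.54 km/s.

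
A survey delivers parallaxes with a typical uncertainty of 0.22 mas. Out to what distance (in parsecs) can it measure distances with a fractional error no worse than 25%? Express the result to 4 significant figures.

1136 pc

σ_d/d = σ_p/p, so the condition is σ_p/p ≤ 0.25, i.e. p ≥ σ_p/0.25.
p_min = 0.22/0.25 = 0.88 mas = 0.00088 arcsec.
d_max = 1/p_min = 1/0.00088 = 1136.4 pc.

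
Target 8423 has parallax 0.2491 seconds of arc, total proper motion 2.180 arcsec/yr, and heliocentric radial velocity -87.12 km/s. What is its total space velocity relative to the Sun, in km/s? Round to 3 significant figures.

d = 1/p = 1/0.2491″ = 4.0145 pc.
v_t = 4.740 μ d = 4.740 × 2.180 × 4.0145 = 41.483 km/s.
v = √(v_r² + v_t²) = √((-87.12)² + 41.483²) = √9310.73 = 96.492 km/s.

96.5 km/s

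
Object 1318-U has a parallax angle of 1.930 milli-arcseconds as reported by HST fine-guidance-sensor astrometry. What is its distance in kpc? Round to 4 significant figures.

p = 1.930 milli-arcseconds = 0.001930 arcsec.
d = 1/p = 1/0.001930 = 518.13 pc.
= 0.51813 kpc.

0.5181 kpc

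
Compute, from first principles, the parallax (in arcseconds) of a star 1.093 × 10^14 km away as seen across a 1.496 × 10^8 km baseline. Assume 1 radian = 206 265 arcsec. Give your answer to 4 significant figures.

θ ≈ B/d = (1.496 × 10^8) / (1.093 × 10^14) = 1.3687 × 10^-6 rad.
In arcseconds: 1.3687 × 10^-6 × 206265 = 0.28231″.

0.2823 arcsec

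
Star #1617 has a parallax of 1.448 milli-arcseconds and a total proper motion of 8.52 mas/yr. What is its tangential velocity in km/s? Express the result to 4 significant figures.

d = 1/p = 1/0.001448″ = 690.61 pc.
μ = 8.52 mas/yr = 0.00852 ″/yr.
v_t = 4.74 × μ × d = 4.74 × 0.00852 × 690.61 = 27.89 km/s.

27.89 km/s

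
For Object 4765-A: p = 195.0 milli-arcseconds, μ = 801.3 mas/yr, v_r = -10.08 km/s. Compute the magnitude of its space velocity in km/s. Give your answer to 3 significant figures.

21.9 km/s

d = 1/p = 1/0.1950″ = 5.1282 pc.
μ = 801.3 mas/yr = 0.8013 ″/yr.
v_t = 4.740 μ d = 4.740 × 0.8013 × 5.1282 = 19.478 km/s.
v = √(v_r² + v_t²) = √((-10.08)² + 19.478²) = √480.999 = 21.932 km/s.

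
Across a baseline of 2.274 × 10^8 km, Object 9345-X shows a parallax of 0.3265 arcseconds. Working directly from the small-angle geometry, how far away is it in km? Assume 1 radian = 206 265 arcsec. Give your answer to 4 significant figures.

θ = 0.3265″ = 0.3265/206265 = 1.5829 × 10^-6 rad.
d = B/θ = (2.274 × 10^8) / (1.5829 × 10^-6) = 1.4366 × 10^14 km.

1.437 × 10^14 km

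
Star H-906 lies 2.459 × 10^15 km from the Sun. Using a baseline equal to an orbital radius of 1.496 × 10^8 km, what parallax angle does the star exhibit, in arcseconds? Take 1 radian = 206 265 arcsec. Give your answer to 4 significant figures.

θ ≈ B/d = (1.496 × 10^8) / (2.459 × 10^15) = 6.0838 × 10^-8 rad.
In arcseconds: 6.0838 × 10^-8 × 206265 = 0.012549″.

0.01255 arcsec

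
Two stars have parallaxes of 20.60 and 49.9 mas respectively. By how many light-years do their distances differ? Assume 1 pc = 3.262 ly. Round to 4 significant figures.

d_A = 1/0.02060″ = 48.544 pc; d_B = 1/0.04990″ = 20.04 pc.
|d_B − d_A| = |20.04 − 48.544| = 28.504 pc = 28.504 × 3.262 ly = 92.98 ly.

92.98 ly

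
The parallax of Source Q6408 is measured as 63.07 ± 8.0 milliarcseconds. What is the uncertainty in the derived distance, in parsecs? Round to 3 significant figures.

d = 1/p, so σ_d = σ_p / p².
σ_d = 0.00800 / (0.06307)² = 0.00800 / 0.0039778 = 2.0112 pc.

2.01 pc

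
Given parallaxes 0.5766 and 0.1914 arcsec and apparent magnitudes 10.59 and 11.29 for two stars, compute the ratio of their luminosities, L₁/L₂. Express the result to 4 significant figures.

d₁ = 1/p₁ = 1/0.5766″ = 1.7343 pc; d₂ = 1/p₂ = 1/0.1914″ = 5.2247 pc.
M₁ = m₁ − 5 log₁₀ d₁ + 5 = 10.59 − 1.1956 + 5 = 14.3944.
M₂ = 11.29 − 3.5903 + 5 = 12.6997.
L₁/L₂ = 10^(0.4(M₂ − M₁)) = 10^(0.4 × (-1.6947)) = 10^(-0.67788) = 0.20995.

L₁/L₂ = 0.2100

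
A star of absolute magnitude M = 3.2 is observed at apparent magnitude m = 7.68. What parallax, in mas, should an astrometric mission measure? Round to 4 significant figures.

m − M = 7.68 − 3.2 = 4.48.
d = 10^((m−M)/5 + 1) = 10^1.896 = 78.705 pc.
p = 1/d = 1/78.705 = 0.012706 arcsec = 12.706 mas.

12.71 mas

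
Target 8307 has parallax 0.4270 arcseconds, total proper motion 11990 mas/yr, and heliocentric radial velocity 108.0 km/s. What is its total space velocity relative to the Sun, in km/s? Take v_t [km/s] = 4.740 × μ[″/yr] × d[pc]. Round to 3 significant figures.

d = 1/p = 1/0.4270″ = 2.3419 pc.
μ = 11990 mas/yr = 11.99 ″/yr.
v_t = 4.740 μ d = 4.740 × 11.99 × 2.3419 = 133.1 km/s.
v = √(v_r² + v_t²) = √(108.0² + 133.1²) = √29379.6 = 171.4 km/s.

171 km/s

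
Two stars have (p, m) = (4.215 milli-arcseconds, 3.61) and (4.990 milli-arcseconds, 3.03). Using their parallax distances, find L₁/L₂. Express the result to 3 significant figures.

d₁ = 1/p₁ = 1/0.004215″ = 237.25 pc; d₂ = 1/p₂ = 1/0.004990″ = 200.4 pc.
M₁ = m₁ − 5 log₁₀ d₁ + 5 = 3.61 − 11.8760 + 5 = -3.2660.
M₂ = 3.03 − 11.5095 + 5 = -3.4795.
L₁/L₂ = 10^(0.4(M₂ − M₁)) = 10^(0.4 × (-0.2135)) = 10^(-0.08540) = 0.82149.

L₁/L₂ = 0.821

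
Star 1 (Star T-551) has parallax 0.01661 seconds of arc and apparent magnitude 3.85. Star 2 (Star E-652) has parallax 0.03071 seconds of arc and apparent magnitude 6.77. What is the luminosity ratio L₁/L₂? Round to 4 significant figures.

L₁/L₂ = 50.33

d₁ = 1/p₁ = 1/0.01661″ = 60.205 pc; d₂ = 1/p₂ = 1/0.03071″ = 32.563 pc.
M₁ = m₁ − 5 log₁₀ d₁ + 5 = 3.85 − 8.8982 + 5 = -0.0482.
M₂ = 6.77 − 7.5636 + 5 = 4.2064.
L₁/L₂ = 10^(0.4(M₂ − M₁)) = 10^(0.4 × 4.2546) = 10^1.70184 = 50.332.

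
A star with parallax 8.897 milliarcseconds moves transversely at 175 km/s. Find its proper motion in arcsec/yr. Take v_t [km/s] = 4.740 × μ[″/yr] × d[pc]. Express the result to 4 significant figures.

0.3285 arcsec/yr

d = 1/p = 1/0.008897″ = 112.4 pc.
μ = v_t / (4.74 d) = 175 / (4.74 × 112.4) = 175 / 532.78 = 0.32847 ″/yr.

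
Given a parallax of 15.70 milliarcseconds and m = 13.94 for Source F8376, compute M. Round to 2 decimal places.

M = 9.92

d = 1/p = 1/0.01570″ = 63.694 pc.
m − M = 5 log₁₀(63.694) − 5 = 9.0205 − 5 = 4.0205.
M = m − (m − M) = 13.94 − 4.0205 = 9.92.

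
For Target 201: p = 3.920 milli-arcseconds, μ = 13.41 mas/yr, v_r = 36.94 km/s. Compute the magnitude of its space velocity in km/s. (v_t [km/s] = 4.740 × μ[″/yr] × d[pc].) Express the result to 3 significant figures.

d = 1/p = 1/0.003920″ = 255.1 pc.
μ = 13.41 mas/yr = 0.01341 ″/yr.
v_t = 4.740 μ d = 4.740 × 0.01341 × 255.1 = 16.215 km/s.
v = √(v_r² + v_t²) = √(36.94² + 16.215²) = √1627.49 = 40.342 km/s.

40.3 km/s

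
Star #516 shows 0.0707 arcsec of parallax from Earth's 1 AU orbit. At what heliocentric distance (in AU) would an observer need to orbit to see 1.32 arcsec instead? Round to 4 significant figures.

18.67 AU

Parallax scales linearly with baseline: p ∝ B, so B = p_target / p_Earth × 1 AU.
B = 1.32 / 0.0707 = 18.67 AU.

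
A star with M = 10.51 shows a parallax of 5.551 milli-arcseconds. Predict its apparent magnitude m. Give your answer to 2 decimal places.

m = 16.79

d = 1/p = 1/0.005551″ = 180.15 pc.
m − M = 5 log₁₀ d − 5 = 5 log₁₀(180.15) − 5 = 11.2782 − 5 = 6.2782.
m = M + (m − M) = 10.51 + 6.2782 = 16.79.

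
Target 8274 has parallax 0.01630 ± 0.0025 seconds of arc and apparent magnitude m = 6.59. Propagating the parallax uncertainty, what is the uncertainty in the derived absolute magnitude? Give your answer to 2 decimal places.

σ_M = 0.33 mag

M = m − 5 log₁₀ d + 5 = m + 5 log₁₀ p + 5, so ∂M/∂p = 5/(p ln 10).
σ_M = (5/ln 10) · (σ_p/p) = 2.1715 × 0.0025/0.01630 = 2.1715 × 0.15337 = 0.33304.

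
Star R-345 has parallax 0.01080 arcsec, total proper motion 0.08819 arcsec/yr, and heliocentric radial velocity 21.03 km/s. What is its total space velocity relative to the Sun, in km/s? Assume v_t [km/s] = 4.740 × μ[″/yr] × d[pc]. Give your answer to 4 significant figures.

44.05 km/s

d = 1/p = 1/0.01080″ = 92.593 pc.
v_t = 4.740 μ d = 4.740 × 0.08819 × 92.593 = 38.706 km/s.
v = √(v_r² + v_t²) = √(21.03² + 38.706²) = √1940.42 = 44.05 km/s.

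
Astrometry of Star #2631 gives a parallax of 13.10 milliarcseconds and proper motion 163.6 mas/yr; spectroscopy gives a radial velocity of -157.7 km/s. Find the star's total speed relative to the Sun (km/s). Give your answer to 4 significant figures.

168.4 km/s

d = 1/p = 1/0.01310″ = 76.336 pc.
μ = 163.6 mas/yr = 0.1636 ″/yr.
v_t = 4.740 μ d = 4.740 × 0.1636 × 76.336 = 59.196 km/s.
v = √(v_r² + v_t²) = √((-157.7)² + 59.196²) = √28373.5 = 168.44 km/s.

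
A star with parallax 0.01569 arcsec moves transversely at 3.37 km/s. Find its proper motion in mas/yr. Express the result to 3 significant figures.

d = 1/p = 1/0.01569″ = 63.735 pc.
μ = v_t / (4.74 d) = 3.37 / (4.74 × 63.735) = 3.37 / 302.1 = 0.011155 ″/yr = 11.155 mas/yr.

11.2 mas/yr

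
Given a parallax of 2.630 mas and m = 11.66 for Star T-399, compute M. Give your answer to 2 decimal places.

d = 1/p = 1/0.002630″ = 380.23 pc.
m − M = 5 log₁₀(380.23) − 5 = 12.9002 − 5 = 7.9002.
M = m − (m − M) = 11.66 − 7.9002 = 3.76.

M = 3.76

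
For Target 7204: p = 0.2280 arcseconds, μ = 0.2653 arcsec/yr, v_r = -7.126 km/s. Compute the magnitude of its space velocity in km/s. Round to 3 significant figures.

d = 1/p = 1/0.2280″ = 4.386 pc.
v_t = 4.740 μ d = 4.740 × 0.2653 × 4.386 = 5.5155 km/s.
v = √(v_r² + v_t²) = √((-7.126)² + 5.5155²) = √81.2006 = 9.0111 km/s.

9.01 km/s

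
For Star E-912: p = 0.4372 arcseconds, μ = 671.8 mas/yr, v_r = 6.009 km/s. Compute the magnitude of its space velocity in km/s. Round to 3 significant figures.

9.44 km/s

d = 1/p = 1/0.4372″ = 2.2873 pc.
μ = 671.8 mas/yr = 0.6718 ″/yr.
v_t = 4.740 μ d = 4.740 × 0.6718 × 2.2873 = 7.2835 km/s.
v = √(v_r² + v_t²) = √(6.009² + 7.2835²) = √89.1575 = 9.4423 km/s.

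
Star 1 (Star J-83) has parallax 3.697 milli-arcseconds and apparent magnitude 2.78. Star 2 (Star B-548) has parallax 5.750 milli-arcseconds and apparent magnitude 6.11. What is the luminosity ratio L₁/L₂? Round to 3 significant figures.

d₁ = 1/p₁ = 1/0.003697″ = 270.49 pc; d₂ = 1/p₂ = 1/0.005750″ = 173.91 pc.
M₁ = m₁ − 5 log₁₀ d₁ + 5 = 2.78 − 12.1608 + 5 = -4.3808.
M₂ = 6.11 − 11.2016 + 5 = -0.0916.
L₁/L₂ = 10^(0.4(M₂ − M₁)) = 10^(0.4 × 4.2892) = 10^1.71568 = 51.961.

L₁/L₂ = 52.0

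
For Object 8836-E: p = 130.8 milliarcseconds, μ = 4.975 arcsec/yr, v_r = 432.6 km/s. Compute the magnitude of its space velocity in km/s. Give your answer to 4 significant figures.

d = 1/p = 1/0.1308″ = 7.6453 pc.
v_t = 4.740 μ d = 4.740 × 4.975 × 7.6453 = 180.29 km/s.
v = √(v_r² + v_t²) = √(432.6² + 180.29²) = √219647 = 468.67 km/s.

468.7 km/s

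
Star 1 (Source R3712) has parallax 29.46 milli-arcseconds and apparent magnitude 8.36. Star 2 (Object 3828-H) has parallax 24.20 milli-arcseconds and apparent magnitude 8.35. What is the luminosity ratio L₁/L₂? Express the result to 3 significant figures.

d₁ = 1/p₁ = 1/0.02946″ = 33.944 pc; d₂ = 1/p₂ = 1/0.02420″ = 41.322 pc.
M₁ = m₁ − 5 log₁₀ d₁ + 5 = 8.36 − 7.6538 + 5 = 5.7062.
M₂ = 8.35 − 8.0809 + 5 = 5.2691.
L₁/L₂ = 10^(0.4(M₂ − M₁)) = 10^(0.4 × (-0.4371)) = 10^(-0.17484) = 0.66859.

L₁/L₂ = 0.669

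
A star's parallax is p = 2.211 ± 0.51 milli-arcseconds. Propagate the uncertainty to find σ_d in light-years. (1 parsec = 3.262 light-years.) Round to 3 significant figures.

d = 1/p, so σ_d = σ_p / p².
σ_d = 0.000510 / (0.002211)² = 0.000510 / 0.0000048885 = 104.33 pc = 104.33 × 3.262 ly = 340.32 ly.

340 ly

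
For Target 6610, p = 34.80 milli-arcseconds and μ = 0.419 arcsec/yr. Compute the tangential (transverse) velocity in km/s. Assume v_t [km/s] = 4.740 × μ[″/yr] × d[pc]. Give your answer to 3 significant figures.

d = 1/p = 1/0.03480″ = 28.736 pc.
v_t = 4.74 × μ × d = 4.74 × 0.419 × 28.736 = 57.071 km/s.

57.1 km/s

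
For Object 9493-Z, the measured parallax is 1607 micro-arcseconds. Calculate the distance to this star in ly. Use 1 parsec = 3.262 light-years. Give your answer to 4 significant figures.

2030 ly

p = 1607 micro-arcseconds = 0.001607 arcsec.
d = 1/p = 1/0.001607 = 622.28 pc.
In light-years: 622.28 × 3.262 = 2029.9 ly.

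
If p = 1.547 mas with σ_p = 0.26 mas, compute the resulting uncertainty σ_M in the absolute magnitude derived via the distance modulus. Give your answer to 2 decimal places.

σ_M = 0.36 mag

M = m − 5 log₁₀ d + 5 = m + 5 log₁₀ p + 5, so ∂M/∂p = 5/(p ln 10).
σ_M = (5/ln 10) · (σ_p/p) = 2.1715 × 0.26/1.547 = 2.1715 × 0.16807 = 0.36496.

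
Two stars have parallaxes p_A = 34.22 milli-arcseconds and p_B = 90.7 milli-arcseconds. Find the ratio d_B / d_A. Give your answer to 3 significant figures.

Since d = 1/p, d_B/d_A = p_A/p_B.
= 34.22 / 90.7 = 0.37729.

0.377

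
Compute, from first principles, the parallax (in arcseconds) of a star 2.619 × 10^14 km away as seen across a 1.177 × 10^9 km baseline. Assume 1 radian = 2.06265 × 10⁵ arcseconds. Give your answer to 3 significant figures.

0.927 arcsec

θ ≈ B/d = (1.177 × 10^9) / (2.619 × 10^14) = 4.4941 × 10^-6 rad.
In arcseconds: 4.4941 × 10^-6 × 206265 = 0.92698″.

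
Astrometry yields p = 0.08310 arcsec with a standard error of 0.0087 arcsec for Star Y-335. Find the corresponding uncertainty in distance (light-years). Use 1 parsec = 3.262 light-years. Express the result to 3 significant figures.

d = 1/p, so σ_d = σ_p / p².
σ_d = 0.00870 / (0.08310)² = 0.00870 / 0.0069056 = 1.2598 pc = 1.2598 × 3.262 ly = 4.1095 ly.

4.11 ly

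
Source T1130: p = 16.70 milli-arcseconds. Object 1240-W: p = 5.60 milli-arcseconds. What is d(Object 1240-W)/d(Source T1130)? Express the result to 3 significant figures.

Since d = 1/p, d_B/d_A = p_A/p_B.
= 16.70 / 5.60 = 2.9821.

2.98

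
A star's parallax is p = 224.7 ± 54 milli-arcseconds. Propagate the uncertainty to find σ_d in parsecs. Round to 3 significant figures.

1.07 pc

d = 1/p, so σ_d = σ_p / p².
σ_d = 0.0540 / (0.2247)² = 0.0540 / 0.05049 = 1.0695 pc.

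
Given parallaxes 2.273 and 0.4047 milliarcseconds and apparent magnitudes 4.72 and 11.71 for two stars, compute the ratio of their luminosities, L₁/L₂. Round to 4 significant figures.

d₁ = 1/p₁ = 1/0.002273″ = 439.95 pc; d₂ = 1/p₂ = 1/0.0004047″ = 2471 pc.
M₁ = m₁ − 5 log₁₀ d₁ + 5 = 4.72 − 13.2170 + 5 = -3.4970.
M₂ = 11.71 − 16.9644 + 5 = -0.2544.
L₁/L₂ = 10^(0.4(M₂ − M₁)) = 10^(0.4 × 3.2426) = 10^1.29704 = 19.817.

L₁/L₂ = 19.82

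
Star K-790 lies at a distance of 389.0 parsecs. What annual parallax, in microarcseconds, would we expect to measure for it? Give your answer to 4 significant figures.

p = 1/d = 1/389 = 0.0025707 arcsec.
= 0.0025707 × 10⁶ = 2570.7 μas.

2571 μas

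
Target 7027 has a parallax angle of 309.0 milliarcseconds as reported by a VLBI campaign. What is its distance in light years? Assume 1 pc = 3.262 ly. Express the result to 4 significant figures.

10.56 light years

p = 309.0 milliarcseconds = 0.3090 arcsec.
d = 1/p = 1/0.3090 = 3.2362 pc.
In light-years: 3.2362 × 3.262 = 10.556 ly.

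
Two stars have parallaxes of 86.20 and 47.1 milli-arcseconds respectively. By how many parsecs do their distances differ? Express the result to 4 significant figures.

9.630 pc

d_A = 1/0.08620″ = 11.601 pc; d_B = 1/0.04710″ = 21.231 pc.
|d_B − d_A| = |21.231 − 11.601| = 9.63 pc.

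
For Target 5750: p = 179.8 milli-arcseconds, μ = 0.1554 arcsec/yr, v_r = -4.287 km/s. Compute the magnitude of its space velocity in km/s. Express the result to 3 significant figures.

5.93 km/s

d = 1/p = 1/0.1798″ = 5.5617 pc.
v_t = 4.740 μ d = 4.740 × 0.1554 × 5.5617 = 4.0967 km/s.
v = √(v_r² + v_t²) = √((-4.287)² + 4.0967²) = √35.1613 = 5.9297 km/s.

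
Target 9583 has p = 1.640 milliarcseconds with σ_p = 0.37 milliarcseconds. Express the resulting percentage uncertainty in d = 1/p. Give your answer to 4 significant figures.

22.56%

For d = 1/p, |σ_d/d| = |σ_p/p|.
σ_p/p = 0.37 / 1.640 = 0.22561 = 22.561%.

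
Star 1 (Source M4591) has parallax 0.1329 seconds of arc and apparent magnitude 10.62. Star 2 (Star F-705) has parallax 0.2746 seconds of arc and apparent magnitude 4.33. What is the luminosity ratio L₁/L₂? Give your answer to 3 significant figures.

d₁ = 1/p₁ = 1/0.1329″ = 7.5245 pc; d₂ = 1/p₂ = 1/0.2746″ = 3.6417 pc.
M₁ = m₁ − 5 log₁₀ d₁ + 5 = 10.62 − 4.3824 + 5 = 11.2376.
M₂ = 4.33 − 2.8065 + 5 = 6.5235.
L₁/L₂ = 10^(0.4(M₂ − M₁)) = 10^(0.4 × (-4.7141)) = 10^(-1.88564) = 0.013012.

L₁/L₂ = 0.0130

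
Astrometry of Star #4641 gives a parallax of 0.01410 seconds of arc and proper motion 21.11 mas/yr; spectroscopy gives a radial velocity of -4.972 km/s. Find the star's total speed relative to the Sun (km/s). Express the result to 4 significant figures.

d = 1/p = 1/0.01410″ = 70.922 pc.
μ = 21.11 mas/yr = 0.02111 ″/yr.
v_t = 4.740 μ d = 4.740 × 0.02111 × 70.922 = 7.0966 km/s.
v = √(v_r² + v_t²) = √((-4.972)² + 7.0966²) = √75.0825 = 8.665 km/s.

8.665 km/s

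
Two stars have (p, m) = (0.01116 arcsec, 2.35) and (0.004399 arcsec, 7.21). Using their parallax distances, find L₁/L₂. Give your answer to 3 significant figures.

L₁/L₂ = 13.7

d₁ = 1/p₁ = 1/0.01116″ = 89.606 pc; d₂ = 1/p₂ = 1/0.004399″ = 227.32 pc.
M₁ = m₁ − 5 log₁₀ d₁ + 5 = 2.35 − 9.7617 + 5 = -2.4117.
M₂ = 7.21 − 11.7832 + 5 = 0.4268.
L₁/L₂ = 10^(0.4(M₂ − M₁)) = 10^(0.4 × 2.8385) = 10^1.13540 = 13.658.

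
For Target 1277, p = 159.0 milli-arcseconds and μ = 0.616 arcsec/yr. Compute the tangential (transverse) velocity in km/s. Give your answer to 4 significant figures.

d = 1/p = 1/0.1590″ = 6.2893 pc.
v_t = 4.74 × μ × d = 4.74 × 0.616 × 6.2893 = 18.364 km/s.

18.36 km/s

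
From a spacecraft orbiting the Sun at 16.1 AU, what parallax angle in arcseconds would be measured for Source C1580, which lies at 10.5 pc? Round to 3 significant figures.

p (arcsec) = B (AU) / d (pc).
p = 16.1 / 10.5 = 1.5333 arcsec.

1.53 arcsec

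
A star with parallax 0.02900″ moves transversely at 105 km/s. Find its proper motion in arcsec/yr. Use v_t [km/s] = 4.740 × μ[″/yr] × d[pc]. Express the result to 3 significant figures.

d = 1/p = 1/0.02900″ = 34.483 pc.
μ = v_t / (4.74 d) = 105 / (4.74 × 34.483) = 105 / 163.45 = 0.6424 ″/yr.

0.642 arcsec/yr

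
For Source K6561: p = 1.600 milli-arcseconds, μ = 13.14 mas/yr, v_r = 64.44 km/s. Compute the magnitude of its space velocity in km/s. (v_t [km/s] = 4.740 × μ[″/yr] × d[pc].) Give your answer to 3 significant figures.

d = 1/p = 1/0.001600″ = 625 pc.
μ = 13.14 mas/yr = 0.01314 ″/yr.
v_t = 4.740 μ d = 4.740 × 0.01314 × 625 = 38.927 km/s.
v = √(v_r² + v_t²) = √(64.44² + 38.927²) = √5667.82 = 75.285 km/s.

75.3 km/s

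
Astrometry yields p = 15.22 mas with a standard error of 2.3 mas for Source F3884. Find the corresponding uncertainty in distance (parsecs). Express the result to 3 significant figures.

d = 1/p, so σ_d = σ_p / p².
σ_d = 0.00230 / (0.01522)² = 0.00230 / 0.00023165 = 9.9288 pc.

9.93 pc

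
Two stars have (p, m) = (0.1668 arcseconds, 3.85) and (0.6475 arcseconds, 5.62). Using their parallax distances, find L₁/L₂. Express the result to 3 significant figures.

d₁ = 1/p₁ = 1/0.1668″ = 5.9952 pc; d₂ = 1/p₂ = 1/0.6475″ = 1.5444 pc.
M₁ = m₁ − 5 log₁₀ d₁ + 5 = 3.85 − 3.8890 + 5 = 4.9610.
M₂ = 5.62 − 0.9438 + 5 = 9.6762.
L₁/L₂ = 10^(0.4(M₂ − M₁)) = 10^(0.4 × 4.7152) = 10^1.88608 = 76.927.

L₁/L₂ = 76.9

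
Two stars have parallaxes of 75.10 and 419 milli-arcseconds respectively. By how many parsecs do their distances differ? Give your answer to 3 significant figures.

10.9 pc

d_A = 1/0.07510″ = 13.316 pc; d_B = 1/0.4190″ = 2.3866 pc.
|d_B − d_A| = |2.3866 − 13.316| = 10.929 pc.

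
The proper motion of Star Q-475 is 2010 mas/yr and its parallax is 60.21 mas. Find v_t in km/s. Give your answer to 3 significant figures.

158 km/s

d = 1/p = 1/0.06021″ = 16.609 pc.
μ = 2010 mas/yr = 2.01 ″/yr.
v_t = 4.74 × μ × d = 4.74 × 2.01 × 16.609 = 158.24 km/s.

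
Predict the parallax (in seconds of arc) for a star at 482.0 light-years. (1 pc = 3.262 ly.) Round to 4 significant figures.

d = 482.0 ly ÷ 3.262 = 147.76 pc.
p = 1/d = 1/147.76 = 0.0067677 arcsec.

0.006768 arcsec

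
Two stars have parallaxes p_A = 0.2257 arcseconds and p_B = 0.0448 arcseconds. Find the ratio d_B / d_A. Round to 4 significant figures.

5.038

Since d = 1/p, d_B/d_A = p_A/p_B.
= 0.2257 / 0.0448 = 5.0379.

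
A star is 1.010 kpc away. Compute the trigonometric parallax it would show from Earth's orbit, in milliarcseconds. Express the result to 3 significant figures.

0.990 mas

d = 1.010 kpc = 1010 pc.
p = 1/d = 1/1010 = 0.0009901 arcsec.
= 0.0009901 × 1000 = 0.9901 mas.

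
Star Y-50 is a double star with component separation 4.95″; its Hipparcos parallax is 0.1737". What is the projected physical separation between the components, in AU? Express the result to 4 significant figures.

28.50 AU

d = 1/p = 1/0.1737″ = 5.7571 pc.
At distance d (pc), an angle of θ arcsec spans θ·d AU: s = 4.95 × 5.7571 = 28.498 AU.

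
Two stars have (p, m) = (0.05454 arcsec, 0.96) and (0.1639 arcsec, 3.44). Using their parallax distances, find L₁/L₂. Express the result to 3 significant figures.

L₁/L₂ = 88.7

d₁ = 1/p₁ = 1/0.05454″ = 18.335 pc; d₂ = 1/p₂ = 1/0.1639″ = 6.1013 pc.
M₁ = m₁ − 5 log₁₀ d₁ + 5 = 0.96 − 6.3164 + 5 = -0.3564.
M₂ = 3.44 − 3.9271 + 5 = 4.5129.
L₁/L₂ = 10^(0.4(M₂ − M₁)) = 10^(0.4 × 4.8693) = 10^1.94772 = 88.658.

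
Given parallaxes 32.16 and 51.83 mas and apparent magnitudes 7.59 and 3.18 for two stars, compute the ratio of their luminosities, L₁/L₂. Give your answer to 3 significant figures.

L₁/L₂ = 0.0447

d₁ = 1/p₁ = 1/0.03216″ = 31.095 pc; d₂ = 1/p₂ = 1/0.05183″ = 19.294 pc.
M₁ = m₁ − 5 log₁₀ d₁ + 5 = 7.59 − 7.4635 + 5 = 5.1265.
M₂ = 3.18 − 6.4271 + 5 = 1.7529.
L₁/L₂ = 10^(0.4(M₂ − M₁)) = 10^(0.4 × (-3.3736)) = 10^(-1.34944) = 0.044726.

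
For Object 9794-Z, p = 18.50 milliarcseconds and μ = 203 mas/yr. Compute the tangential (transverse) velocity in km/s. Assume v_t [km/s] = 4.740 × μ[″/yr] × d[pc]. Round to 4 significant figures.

d = 1/p = 1/0.01850″ = 54.054 pc.
μ = 203 mas/yr = 0.203 ″/yr.
v_t = 4.74 × μ × d = 4.74 × 0.203 × 54.054 = 52.012 km/s.

52.01 km/s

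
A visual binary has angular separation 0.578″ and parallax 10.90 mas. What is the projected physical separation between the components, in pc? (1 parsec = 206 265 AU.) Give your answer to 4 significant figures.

d = 1/p = 1/0.01090″ = 91.743 pc.
At distance d (pc), an angle of θ arcsec spans θ·d AU: s = 0.578 × 91.743 = 53.027 AU.
= 53.027 / 206265 = 0.00025708 pc.

0.0002571 pc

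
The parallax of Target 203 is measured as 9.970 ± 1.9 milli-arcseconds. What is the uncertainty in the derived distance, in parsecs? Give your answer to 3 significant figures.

d = 1/p, so σ_d = σ_p / p².
σ_d = 0.00190 / (0.009970)² = 0.00190 / 0.000099401 = 19.114 pc.

19.1 pc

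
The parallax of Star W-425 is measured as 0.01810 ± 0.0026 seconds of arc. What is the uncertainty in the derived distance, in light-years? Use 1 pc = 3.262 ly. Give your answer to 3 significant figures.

d = 1/p, so σ_d = σ_p / p².
σ_d = 0.00260 / (0.01810)² = 0.00260 / 0.00032761 = 7.9363 pc = 7.9363 × 3.262 ly = 25.888 ly.

25.9 ly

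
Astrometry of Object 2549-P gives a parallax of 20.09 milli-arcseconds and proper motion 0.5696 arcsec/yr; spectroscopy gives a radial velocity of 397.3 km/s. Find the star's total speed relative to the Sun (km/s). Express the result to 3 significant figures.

419 km/s

d = 1/p = 1/0.02009″ = 49.776 pc.
v_t = 4.740 μ d = 4.740 × 0.5696 × 49.776 = 134.39 km/s.
v = √(v_r² + v_t²) = √(397.3² + 134.39²) = √175908 = 419.41 km/s.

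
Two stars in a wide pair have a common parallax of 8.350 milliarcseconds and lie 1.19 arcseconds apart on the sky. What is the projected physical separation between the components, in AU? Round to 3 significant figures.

d = 1/p = 1/0.008350″ = 119.76 pc.
At distance d (pc), an angle of θ arcsec spans θ·d AU: s = 1.19 × 119.76 = 142.51 AU.

143 AU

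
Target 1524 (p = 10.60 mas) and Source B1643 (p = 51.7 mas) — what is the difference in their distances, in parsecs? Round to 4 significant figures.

75.00 pc

d_A = 1/0.01060″ = 94.34 pc; d_B = 1/0.05170″ = 19.342 pc.
|d_B − d_A| = |19.342 − 94.34| = 74.998 pc.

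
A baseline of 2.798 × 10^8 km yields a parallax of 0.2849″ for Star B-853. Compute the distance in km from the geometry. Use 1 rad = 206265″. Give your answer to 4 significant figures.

2.026 × 10^14 km

θ = 0.2849″ = 0.2849/206265 = 1.3812 × 10^-6 rad.
d = B/θ = (2.798 × 10^8) / (1.3812 × 10^-6) = 2.0258 × 10^14 km.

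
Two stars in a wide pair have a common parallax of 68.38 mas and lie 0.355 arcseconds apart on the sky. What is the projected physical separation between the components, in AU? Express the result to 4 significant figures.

5.192 AU

d = 1/p = 1/0.06838″ = 14.624 pc.
At distance d (pc), an angle of θ arcsec spans θ·d AU: s = 0.355 × 14.624 = 5.1915 AU.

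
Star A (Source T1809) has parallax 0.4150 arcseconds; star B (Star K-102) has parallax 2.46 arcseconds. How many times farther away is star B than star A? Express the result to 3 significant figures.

0.169

Since d = 1/p, d_B/d_A = p_A/p_B.
= 0.4150 / 2.46 = 0.1687.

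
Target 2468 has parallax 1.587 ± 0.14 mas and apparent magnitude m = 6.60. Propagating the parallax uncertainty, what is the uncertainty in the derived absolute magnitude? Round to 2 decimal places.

M = m − 5 log₁₀ d + 5 = m + 5 log₁₀ p + 5, so ∂M/∂p = 5/(p ln 10).
σ_M = (5/ln 10) · (σ_p/p) = 2.1715 × 0.14/1.587 = 2.1715 × 0.088217 = 0.19156.

σ_M = 0.19 mag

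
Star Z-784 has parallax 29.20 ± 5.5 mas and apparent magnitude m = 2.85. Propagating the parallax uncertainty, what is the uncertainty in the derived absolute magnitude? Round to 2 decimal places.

σ_M = 0.41 mag

M = m − 5 log₁₀ d + 5 = m + 5 log₁₀ p + 5, so ∂M/∂p = 5/(p ln 10).
σ_M = (5/ln 10) · (σ_p/p) = 2.1715 × 5.5/29.20 = 2.1715 × 0.18836 = 0.40902.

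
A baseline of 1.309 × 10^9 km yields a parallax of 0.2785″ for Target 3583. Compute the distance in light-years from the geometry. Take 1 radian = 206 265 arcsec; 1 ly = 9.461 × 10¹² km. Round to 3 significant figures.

102 ly

θ = 0.2785″ = 0.2785/206265 = 1.3502 × 10^-6 rad.
d = B/θ = (1.309 × 10^9) / (1.3502 × 10^-6) = 9.6949 × 10^14 km = (9.6949 × 10^14) / (9.461 × 10^12) ly = 102.47 ly.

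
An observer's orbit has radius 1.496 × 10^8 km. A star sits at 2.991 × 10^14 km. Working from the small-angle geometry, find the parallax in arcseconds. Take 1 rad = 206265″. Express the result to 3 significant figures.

θ ≈ B/d = (1.496 × 10^8) / (2.991 × 10^14) = 5.0017 × 10^-7 rad.
In arcseconds: 5.0017 × 10^-7 × 206265 = 0.10317″.

0.103 arcsec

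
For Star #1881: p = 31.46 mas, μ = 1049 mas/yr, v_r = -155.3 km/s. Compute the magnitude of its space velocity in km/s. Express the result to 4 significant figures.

d = 1/p = 1/0.03146″ = 31.786 pc.
μ = 1049 mas/yr = 1.049 ″/yr.
v_t = 4.740 μ d = 4.740 × 1.049 × 31.786 = 158.05 km/s.
v = √(v_r² + v_t²) = √((-155.3)² + 158.05²) = √49097.9 = 221.58 km/s.

221.6 km/s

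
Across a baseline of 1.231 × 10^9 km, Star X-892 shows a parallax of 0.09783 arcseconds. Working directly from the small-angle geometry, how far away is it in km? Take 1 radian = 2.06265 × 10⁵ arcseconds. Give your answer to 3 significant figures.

2.60 × 10^15 km

θ = 0.09783″ = 0.09783/206265 = 4.7429 × 10^-7 rad.
d = B/θ = (1.231 × 10^9) / (4.7429 × 10^-7) = 2.5955 × 10^15 km.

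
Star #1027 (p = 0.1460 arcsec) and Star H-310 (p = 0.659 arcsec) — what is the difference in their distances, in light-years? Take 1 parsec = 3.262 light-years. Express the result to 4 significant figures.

d_A = 1/0.1460″ = 6.8493 pc; d_B = 1/0.6590″ = 1.5175 pc.
|d_B − d_A| = |1.5175 − 6.8493| = 5.3318 pc = 5.3318 × 3.262 ly = 17.392 ly.

17.39 ly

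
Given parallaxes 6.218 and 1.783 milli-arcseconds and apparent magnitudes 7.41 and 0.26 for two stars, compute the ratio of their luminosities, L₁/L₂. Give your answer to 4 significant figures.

d₁ = 1/p₁ = 1/0.006218″ = 160.82 pc; d₂ = 1/p₂ = 1/0.001783″ = 560.85 pc.
M₁ = m₁ − 5 log₁₀ d₁ + 5 = 7.41 − 11.0317 + 5 = 1.3783.
M₂ = 0.26 − 13.7442 + 5 = -8.4842.
L₁/L₂ = 10^(0.4(M₂ − M₁)) = 10^(0.4 × (-9.8625)) = 10^(-3.94500) = 0.0001135.

L₁/L₂ = 0.0001135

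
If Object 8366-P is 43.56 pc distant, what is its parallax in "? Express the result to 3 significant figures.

0.0230 "

p = 1/d = 1/43.56 = 0.022957 arcsec.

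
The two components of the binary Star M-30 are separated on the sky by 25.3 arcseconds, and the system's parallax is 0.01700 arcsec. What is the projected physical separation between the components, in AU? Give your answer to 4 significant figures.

1488 AU

d = 1/p = 1/0.01700″ = 58.824 pc.
At distance d (pc), an angle of θ arcsec spans θ·d AU: s = 25.3 × 58.824 = 1488.2 AU.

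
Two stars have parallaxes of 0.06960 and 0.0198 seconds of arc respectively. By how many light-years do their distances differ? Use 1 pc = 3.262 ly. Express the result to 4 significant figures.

117.9 ly

d_A = 1/0.06960″ = 14.368 pc; d_B = 1/0.01980″ = 50.505 pc.
|d_B − d_A| = |50.505 − 14.368| = 36.137 pc = 36.137 × 3.262 ly = 117.88 ly.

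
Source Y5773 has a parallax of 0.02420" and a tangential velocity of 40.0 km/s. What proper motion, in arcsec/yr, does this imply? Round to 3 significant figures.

0.204 arcsec/yr

d = 1/p = 1/0.02420″ = 41.322 pc.
μ = v_t / (4.74 d) = 40.0 / (4.74 × 41.322) = 40.0 / 195.87 = 0.20422 ″/yr.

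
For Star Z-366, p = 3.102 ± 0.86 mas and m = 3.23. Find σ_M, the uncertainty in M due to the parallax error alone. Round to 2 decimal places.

σ_M = 0.60 mag

M = m − 5 log₁₀ d + 5 = m + 5 log₁₀ p + 5, so ∂M/∂p = 5/(p ln 10).
σ_M = (5/ln 10) · (σ_p/p) = 2.1715 × 0.86/3.102 = 2.1715 × 0.27724 = 0.60203.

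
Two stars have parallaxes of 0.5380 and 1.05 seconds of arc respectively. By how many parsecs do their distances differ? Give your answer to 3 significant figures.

d_A = 1/0.5380″ = 1.8587 pc; d_B = 1/1.050″ = 0.95238 pc.
|d_B − d_A| = |0.95238 − 1.8587| = 0.90632 pc.

0.906 pc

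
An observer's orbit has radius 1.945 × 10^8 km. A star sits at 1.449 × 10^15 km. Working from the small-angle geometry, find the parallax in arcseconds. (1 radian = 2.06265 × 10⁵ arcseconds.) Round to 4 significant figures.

θ ≈ B/d = (1.945 × 10^8) / (1.449 × 10^15) = 1.3423 × 10^-7 rad.
In arcseconds: 1.3423 × 10^-7 × 206265 = 0.027687″.

0.02769 arcsec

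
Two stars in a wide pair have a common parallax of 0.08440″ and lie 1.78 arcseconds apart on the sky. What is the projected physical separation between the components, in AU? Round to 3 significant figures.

21.1 AU

d = 1/p = 1/0.08440″ = 11.848 pc.
At distance d (pc), an angle of θ arcsec spans θ·d AU: s = 1.78 × 11.848 = 21.089 AU.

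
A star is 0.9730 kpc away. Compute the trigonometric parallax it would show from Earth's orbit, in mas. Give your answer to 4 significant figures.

d = 0.9730 kpc = 973 pc.
p = 1/d = 1/973 = 0.0010277 arcsec.
= 0.0010277 × 1000 = 1.0277 mas.

1.028 mas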